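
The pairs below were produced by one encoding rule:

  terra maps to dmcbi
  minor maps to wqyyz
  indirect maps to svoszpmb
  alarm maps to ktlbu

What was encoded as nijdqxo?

daytime

It's a Vigenère-style cipher with numeric key [10,8,11]: position i shifts by key[i mod 3].
Undoing it on nijdqxo: n−10=d, i−8=a, j−11=y, d−10=t, q−8=i, x−11=m, o−10=e.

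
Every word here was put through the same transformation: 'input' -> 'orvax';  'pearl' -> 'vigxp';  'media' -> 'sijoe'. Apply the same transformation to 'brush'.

Shifts by position in input: pos 0: i→o (+6), pos 1: n→r (+4), pos 2: p→v (+6), pos 3: u→a (+6), pos 4: t→x (+4) — repeating every 3. It's a Vigenère-style cipher with numeric key [6,4,6]: position i shifts by key[i mod 3].
On brush: b+6=h, r+4=v, u+6=a, s+6=y, h+4=l.

hvayl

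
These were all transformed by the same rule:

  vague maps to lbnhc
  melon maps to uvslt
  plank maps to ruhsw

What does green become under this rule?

ullyn

The output letters match the input read backwards, each shifted +7: vague reversed is eugav. Two steps: reverse the string, then apply a Caesar shift of +7.
Applying it to green: reverse → neerg; then shift: n+7=u, e+7=l, e+7=l, r+7=y, g+7=n.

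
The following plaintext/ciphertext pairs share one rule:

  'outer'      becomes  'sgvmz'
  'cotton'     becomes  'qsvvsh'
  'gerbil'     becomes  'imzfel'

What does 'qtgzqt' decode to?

This is an affine cipher: with a=0,…,z=25, each position x becomes (11x+20) mod 26.
Undoing it on qtgzqt: q(16)→19·(16−20)≡2=c; t(19)→19·(19−20)≡7=h; g(6)→19·(6−20)≡20=u; z(25)→19·(25−20)≡17=r; q(16)→19·(16−20)≡2=c; t(19)→19·(19−20)≡7=h (all mod 26).

church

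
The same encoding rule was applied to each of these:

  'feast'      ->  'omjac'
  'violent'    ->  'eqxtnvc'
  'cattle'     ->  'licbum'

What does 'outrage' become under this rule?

Shifts by position in feast: pos 0: f→o (+9), pos 1: e→m (+8), pos 2: a→j (+9), pos 3: s→a (+8) — repeating every 2. It's a Vigenère-style cipher with numeric key [9,8]: position i shifts by key[i mod 2].
For outrage: o+9=x, u+8=c, t+9=c, r+8=z, a+9=j, g+8=o, e+9=n.

xcczjon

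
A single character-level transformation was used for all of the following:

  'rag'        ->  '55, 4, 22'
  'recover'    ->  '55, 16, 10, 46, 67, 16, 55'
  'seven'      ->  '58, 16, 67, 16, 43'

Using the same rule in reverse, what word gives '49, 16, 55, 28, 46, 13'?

Each letter becomes 3×(its alphabet position, a=1..z=26) + 1.
Reversing it on 49, 16, 55, 28, 46, 13: 49→(49−1)÷3=16=p, 16→(16−1)÷3=5=e, 55→(55−1)÷3=18=r, 28→(28−1)÷3=9=i, 46→(46−1)÷3=15=o, 13→(13−1)÷3=4=d.

period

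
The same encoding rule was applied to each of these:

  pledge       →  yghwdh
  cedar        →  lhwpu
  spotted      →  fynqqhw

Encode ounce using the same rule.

nbclh

p(15)→y(24) and l(11)→g(6) fit y≡11x+15 (mod 26); the inverse of 11 mod 26 is 19. This is an affine cipher: with a=0,…,z=25, each position x becomes (11x+15) mod 26.
For ounce: o(14)→11·14+15≡13=n; u(20)→11·20+15≡1=b; n(13)→11·13+15≡2=c; c(2)→11·2+15≡11=l; e(4)→11·4+15≡7=h (all mod 26).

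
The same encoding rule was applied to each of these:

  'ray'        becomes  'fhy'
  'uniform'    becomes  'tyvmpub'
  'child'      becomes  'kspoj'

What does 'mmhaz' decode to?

The output letters match the input read backwards, each shifted +7: ray reversed is yar. Read the word backwards and shift each letter +7.
Undoing it on mmhaz: shift back: m−7=f, m−7=f, h−7=a, a−7=t, z−7=s → ffats; then reverse → staff.

staff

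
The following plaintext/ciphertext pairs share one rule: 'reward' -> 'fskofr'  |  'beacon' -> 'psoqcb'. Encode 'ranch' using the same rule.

fobqv

This is a Caesar cipher with shift 14.
Applying it to ranch: r+14=f, a+14=o, n+14=b, c+14=q, h+14=v.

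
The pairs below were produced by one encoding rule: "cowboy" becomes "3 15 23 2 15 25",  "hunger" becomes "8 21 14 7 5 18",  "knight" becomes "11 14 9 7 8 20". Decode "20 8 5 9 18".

their

Each letter is replaced by its alphabet position (a=1, b=2, …, z=26).
Reversing it on 20 8 5 9 18: 20=t, 8=h, 5=e, 9=i, 18=r.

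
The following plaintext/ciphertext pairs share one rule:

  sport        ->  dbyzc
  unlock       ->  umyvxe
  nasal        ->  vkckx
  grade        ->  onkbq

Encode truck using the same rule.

umebd

The output letters match the input read backwards, each shifted +10: sport reversed is trops. Read the word backwards and shift each letter +10.
On truck: reverse → kcurt; then shift: k+10=u, c+10=m, u+10=e, r+10=b, t+10=d.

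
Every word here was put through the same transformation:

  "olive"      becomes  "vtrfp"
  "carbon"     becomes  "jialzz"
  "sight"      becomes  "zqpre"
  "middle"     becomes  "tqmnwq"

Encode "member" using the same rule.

Letter i (0-indexed) is shifted by i+7, so successive shifts are 7, 8, 9, ….
For member: m+7=t, e+8=m, m+9=v, b+10=l, e+11=p, r+12=d.

tmvlpd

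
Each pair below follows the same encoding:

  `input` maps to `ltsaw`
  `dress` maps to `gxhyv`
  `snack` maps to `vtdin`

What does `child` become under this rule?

Shifts by position in input: pos 0: i→l (+3), pos 1: n→t (+6), pos 2: p→s (+3), pos 3: u→a (+6) — repeating every 2. A repeating key of period 2 is used — shifts +3, +6 over and over.
For child: c+3=f, h+6=n, i+3=l, l+6=r, d+3=g.

fnlrg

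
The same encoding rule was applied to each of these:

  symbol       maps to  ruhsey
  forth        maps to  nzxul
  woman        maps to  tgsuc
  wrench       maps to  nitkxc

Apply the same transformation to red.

jkx

The output letters match the input read backwards, each shifted +6: symbol reversed is lobmys. The word is reversed, then every letter is shifted forward by 6.
On red: reverse → der; then shift: d+6=j, e+6=k, r+6=x.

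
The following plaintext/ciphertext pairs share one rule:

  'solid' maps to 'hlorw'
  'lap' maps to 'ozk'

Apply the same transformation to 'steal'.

Each pair mirrors across the alphabet (s↔h, o↔l, l↔o): positions sum to 25. Each letter is replaced by its mirror in the alphabet: a↔z, b↔y, c↔x, and so on (the Atbash cipher).
Applying it to steal: s↔h, t↔g, e↔v, a↔z, l↔o.

hgvzo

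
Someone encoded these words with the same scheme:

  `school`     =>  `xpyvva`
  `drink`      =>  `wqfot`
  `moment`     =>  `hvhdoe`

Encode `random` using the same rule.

qbowvh

Each letter's alphabet position (a=0..z=25) is mapped through 7·x+1 mod 26 — an affine cipher.
Applying it to random: r(17)→7·17+1≡16=q; a(0)→7·0+1≡1=b; n(13)→7·13+1≡14=o; d(3)→7·3+1≡22=w; o(14)→7·14+1≡21=v; m(12)→7·12+1≡7=h (all mod 26).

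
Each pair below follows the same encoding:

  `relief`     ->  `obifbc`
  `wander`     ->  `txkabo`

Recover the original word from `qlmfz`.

Compare letters: r→o is +23, e→b is +23, l→i is +23 — a constant shift. It's a constant shift of +23 (ROT23).
Decoding qlmfz: q−23=t, l−23=o, m−23=p, f−23=i, z−23=c.

topic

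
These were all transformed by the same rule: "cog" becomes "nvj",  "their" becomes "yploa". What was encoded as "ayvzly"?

The output letters match the input read backwards, each shifted +7: cog reversed is goc. Read the word backwards and shift each letter +7.
Undoing it on ayvzly: shift back: a−7=t, y−7=r, v−7=o, z−7=s, l−7=e, y−7=r → troser; then reverse → resort.

resort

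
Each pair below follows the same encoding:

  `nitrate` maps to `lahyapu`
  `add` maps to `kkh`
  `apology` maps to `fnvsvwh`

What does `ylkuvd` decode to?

wonder

The output letters match the input read backwards, each shifted +7: nitrate reversed is etartin. The word is reversed, then every letter is shifted forward by 7.
Undoing it on ylkuvd: shift back: y−7=r, l−7=e, k−7=d, u−7=n, v−7=o, d−7=w → rednow; then reverse → wonder.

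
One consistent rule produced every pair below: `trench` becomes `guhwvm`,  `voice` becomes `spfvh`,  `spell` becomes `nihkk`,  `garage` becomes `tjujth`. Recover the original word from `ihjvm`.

peach

t(19)→g(6) and r(17)→u(20) fit y≡19x+9 (mod 26); the inverse of 19 mod 26 is 11. Treating letters as 0–25, the rule is x ↦ 19x + 9 (mod 26).
Reversing it on ihjvm: i(8)→11·(8−9)≡15=p; h(7)→11·(7−9)≡4=e; j(9)→11·(9−9)≡0=a; v(21)→11·(21−9)≡2=c; m(12)→11·(12−9)≡7=h (all mod 26).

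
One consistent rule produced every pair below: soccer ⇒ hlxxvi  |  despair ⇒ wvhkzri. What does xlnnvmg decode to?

comment

Each pair mirrors across the alphabet (s↔h, o↔l, c↔x): positions sum to 25. Each letter is replaced by its mirror in the alphabet: a↔z, b↔y, c↔x, and so on (the Atbash cipher).
Undoing it on xlnnvmg: x↔c, l↔o, n↔m, n↔m, v↔e, m↔n, g↔t.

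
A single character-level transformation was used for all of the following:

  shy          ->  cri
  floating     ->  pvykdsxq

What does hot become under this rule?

ryd

Compare letters: s→c is +10, h→r is +10, y→i is +10 — a constant shift. Each letter is shifted forward by 10 in the alphabet (a Caesar shift of +10).
On hot: h+10=r, o+10=y, t+10=d.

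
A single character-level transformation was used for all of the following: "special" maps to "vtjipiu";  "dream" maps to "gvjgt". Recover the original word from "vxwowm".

In special: s→v is +3, p→t is +4, e→j is +5, c→i is +6 — the shift increases by 1 each position. Each letter shifts forward by (position + 3), i.e. 3, 4, 5, … — the shift grows by one for each successive letter.
Reversing it on vxwowm: v−3=s, x−4=t, w−5=r, o−6=i, w−7=p, m−8=e.

stripe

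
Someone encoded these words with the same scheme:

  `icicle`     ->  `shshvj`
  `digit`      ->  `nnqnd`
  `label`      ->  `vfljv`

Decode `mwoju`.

Shifts by position in icicle: pos 0: i→s (+10), pos 1: c→h (+5), pos 2: i→s (+10), pos 3: c→h (+5) — repeating every 2. The shifts repeat in a cycle of length 2: positions 0,1,… shift by +10, +5, then the pattern repeats.
Reversing it on mwoju: m−10=c, w−5=r, o−10=e, j−5=e, u−10=k.

creek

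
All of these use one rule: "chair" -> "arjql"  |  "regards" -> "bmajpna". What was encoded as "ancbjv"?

master

The output letters match the input read backwards, each shifted +9: chair reversed is riahc. Two steps: reverse the string, then apply a Caesar shift of +9.
Decoding ancbjv: shift back: a−9=r, n−9=e, c−9=t, b−9=s, j−9=a, v−9=m → retsam; then reverse → master.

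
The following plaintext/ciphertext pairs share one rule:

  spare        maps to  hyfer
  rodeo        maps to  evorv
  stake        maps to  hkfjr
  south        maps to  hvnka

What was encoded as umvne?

s(18)→h(7) and p(15)→y(24) fit y≡3x+5 (mod 26); the inverse of 3 mod 26 is 9. Each letter's alphabet position (a=0..z=25) is mapped through 3·x+5 mod 26 — an affine cipher.
Undoing it on umvne: u(20)→9·(20−5)≡5=f; m(12)→9·(12−5)≡11=l; v(21)→9·(21−5)≡14=o; n(13)→9·(13−5)≡20=u; e(4)→9·(4−5)≡17=r (all mod 26).

flour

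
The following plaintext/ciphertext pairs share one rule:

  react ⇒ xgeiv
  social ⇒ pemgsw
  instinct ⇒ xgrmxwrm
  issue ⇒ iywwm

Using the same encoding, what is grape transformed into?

itevk

The output letters match the input read backwards, each shifted +4: react reversed is tcaer. Two steps: reverse the string, then apply a Caesar shift of +4.
On grape: reverse → eparg; then shift: e+4=i, p+4=t, a+4=e, r+4=v, g+4=k.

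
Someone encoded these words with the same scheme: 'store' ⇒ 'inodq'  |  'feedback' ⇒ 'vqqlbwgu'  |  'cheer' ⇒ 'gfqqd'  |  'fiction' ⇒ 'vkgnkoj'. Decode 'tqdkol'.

period

s(18)→i(8) and t(19)→n(13) fit y≡5x+22 (mod 26); the inverse of 5 mod 26 is 21. Each letter's alphabet position (a=0..z=25) is mapped through 5·x+22 mod 26 — an affine cipher.
Undoing it on tqdkol: t(19)→21·(19−22)≡15=p; q(16)→21·(16−22)≡4=e; d(3)→21·(3−22)≡17=r; k(10)→21·(10−22)≡8=i; o(14)→21·(14−22)≡14=o; l(11)→21·(11−22)≡3=d (all mod 26).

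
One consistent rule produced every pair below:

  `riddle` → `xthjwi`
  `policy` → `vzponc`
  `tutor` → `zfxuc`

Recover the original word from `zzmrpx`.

toilet

Shifts by position in riddle: pos 0: r→x (+6), pos 1: i→t (+11), pos 2: d→h (+4), pos 3: d→j (+6), pos 4: l→w (+11), pos 5: e→i (+4) — repeating every 3. A repeating key of period 3 is used — shifts +6, +11, +4 over and over.
Decoding zzmrpx: z−6=t, z−11=o, m−4=i, r−6=l, p−11=e, x−4=t.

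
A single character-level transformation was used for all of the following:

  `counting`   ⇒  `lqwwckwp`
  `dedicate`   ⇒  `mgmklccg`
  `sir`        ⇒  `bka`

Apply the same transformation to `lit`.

The shift depends on letter class: consonant c→l is +9, but vowel o→q is +2. The rule splits by letter class: vowels +2, consonants +9.
For lit: l(cons)+9=u, i(vowel)+2=k, t(cons)+9=c.

ukc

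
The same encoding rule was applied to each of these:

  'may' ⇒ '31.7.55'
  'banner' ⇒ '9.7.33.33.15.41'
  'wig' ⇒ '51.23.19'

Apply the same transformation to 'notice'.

With a=1..z=26, the number is 2·pos + 5.
For notice: n=14→33, o=15→35, t=20→45, i=9→23, c=3→11, e=5→15.

33.35.45.23.11.15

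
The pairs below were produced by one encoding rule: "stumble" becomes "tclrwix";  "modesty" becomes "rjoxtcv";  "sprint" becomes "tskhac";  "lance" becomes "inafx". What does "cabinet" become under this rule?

fnwhaxc

s(18)→t(19) and t(19)→c(2) fit y≡9x+13 (mod 26); the inverse of 9 mod 26 is 3. Each letter's alphabet position (a=0..z=25) is mapped through 9·x+13 mod 26 — an affine cipher.
Applying it to cabinet: c(2)→9·2+13≡5=f; a(0)→9·0+13≡13=n; b(1)→9·1+13≡22=w; i(8)→9·8+13≡7=h; n(13)→9·13+13≡0=a; e(4)→9·4+13≡23=x; t(19)→9·19+13≡2=c (all mod 26).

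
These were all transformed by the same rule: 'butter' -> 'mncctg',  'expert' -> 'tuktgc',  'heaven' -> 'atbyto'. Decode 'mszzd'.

bloom

Each letter's alphabet position (a=0..z=25) is mapped through 11·x+1 mod 26 — an affine cipher.
Reversing it on mszzd: m(12)→19·(12−1)≡1=b; s(18)→19·(18−1)≡11=l; z(25)→19·(25−1)≡14=o; z(25)→19·(25−1)≡14=o; d(3)→19·(3−1)≡12=m (all mod 26).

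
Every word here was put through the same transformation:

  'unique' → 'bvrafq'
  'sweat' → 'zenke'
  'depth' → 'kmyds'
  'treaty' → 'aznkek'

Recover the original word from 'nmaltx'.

gerbil

Each letter shifts forward by (position + 7), i.e. 7, 8, 9, … — the shift grows by one for each successive letter.
Undoing it on nmaltx: n−7=g, m−8=e, a−9=r, l−10=b, t−11=i, x−12=l.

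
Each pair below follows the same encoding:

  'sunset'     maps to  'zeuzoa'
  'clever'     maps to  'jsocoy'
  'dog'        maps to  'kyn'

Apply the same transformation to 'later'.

skaoy

Two shifts are in play — +10 for a/e/i/o/u, +7 for every other letter.
For later: l(cons)+7=s, a(vowel)+10=k, t(cons)+7=a, e(vowel)+10=o, r(cons)+7=y.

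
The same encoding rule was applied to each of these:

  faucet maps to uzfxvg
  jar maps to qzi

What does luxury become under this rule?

ofcfib

Each pair mirrors across the alphabet (f↔u, a↔z, u↔f): positions sum to 25. This is the alphabet-reversal cipher (Atbash): a becomes z, b becomes y, etc.
On luxury: l↔o, u↔f, x↔c, u↔f, r↔i, y↔b.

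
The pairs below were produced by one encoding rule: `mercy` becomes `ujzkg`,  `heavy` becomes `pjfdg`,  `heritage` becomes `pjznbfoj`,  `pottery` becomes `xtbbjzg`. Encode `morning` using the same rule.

Two shifts are in play — +5 for a/e/i/o/u, +8 for every other letter.
For morning: m(cons)+8=u, o(vowel)+5=t, r(cons)+8=z, n(cons)+8=v, i(vowel)+5=n, n(cons)+8=v, g(cons)+8=o.

utzvnvo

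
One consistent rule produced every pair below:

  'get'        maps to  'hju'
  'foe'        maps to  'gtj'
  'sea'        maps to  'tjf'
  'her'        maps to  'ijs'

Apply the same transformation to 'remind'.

sjnnoe

The shift depends on letter class: consonant g→h is +1, but vowel e→j is +5. The rule splits by letter class: vowels +5, consonants +1.
On remind: r(cons)+1=s, e(vowel)+5=j, m(cons)+1=n, i(vowel)+5=n, n(cons)+1=o, d(cons)+1=e.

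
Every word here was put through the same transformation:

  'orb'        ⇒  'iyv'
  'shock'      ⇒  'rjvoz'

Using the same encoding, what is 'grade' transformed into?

Two steps: reverse the string, then apply a Caesar shift of +7.
Applying it to grade: reverse → edarg; then shift: e+7=l, d+7=k, a+7=h, r+7=y, g+7=n.

lkhyn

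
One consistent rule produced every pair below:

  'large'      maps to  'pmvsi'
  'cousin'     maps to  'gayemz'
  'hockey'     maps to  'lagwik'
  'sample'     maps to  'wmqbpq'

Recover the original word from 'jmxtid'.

Shifts by position in large: pos 0: l→p (+4), pos 1: a→m (+12), pos 2: r→v (+4), pos 3: g→s (+12) — repeating every 2. A repeating key of period 2 is used — shifts +4, +12 over and over.
Undoing it on jmxtid: j−4=f, m−12=a, x−4=t, t−12=h, i−4=e, d−12=r.

father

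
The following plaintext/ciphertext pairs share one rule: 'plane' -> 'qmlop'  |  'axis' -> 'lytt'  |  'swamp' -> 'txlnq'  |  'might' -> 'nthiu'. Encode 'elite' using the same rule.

Two shifts are in play — +11 for a/e/i/o/u, +1 for every other letter.
On elite: e(vowel)+11=p, l(cons)+1=m, i(vowel)+11=t, t(cons)+1=u, e(vowel)+11=p.

pmtup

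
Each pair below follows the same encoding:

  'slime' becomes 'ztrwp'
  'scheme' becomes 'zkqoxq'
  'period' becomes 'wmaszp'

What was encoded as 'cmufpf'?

In slime: s→z is +7, l→t is +8, i→r is +9, m→w is +10 — the shift increases by 1 each position. Letter i (0-indexed) is shifted by i+7, so successive shifts are 7, 8, 9, ….
Decoding cmufpf: c−7=v, m−8=e, u−9=l, f−10=v, p−11=e, f−12=t.

velvet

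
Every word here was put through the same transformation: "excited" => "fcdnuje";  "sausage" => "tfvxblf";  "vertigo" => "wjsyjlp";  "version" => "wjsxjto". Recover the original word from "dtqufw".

copper

Shifts by position in excited: pos 0: e→f (+1), pos 1: x→c (+5), pos 2: c→d (+1), pos 3: i→n (+5) — repeating every 2. The shifts repeat in a cycle of length 2: positions 0,1,… shift by +1, +5, then the pattern repeats.
Undoing it on dtqufw: d−1=c, t−5=o, q−1=p, u−5=p, f−1=e, w−5=r.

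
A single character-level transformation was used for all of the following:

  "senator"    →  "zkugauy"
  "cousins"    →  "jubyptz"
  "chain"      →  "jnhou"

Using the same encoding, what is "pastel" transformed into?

Shifts by position in senator: pos 0: s→z (+7), pos 1: e→k (+6), pos 2: n→u (+7), pos 3: a→g (+6) — repeating every 2. The shifts repeat in a cycle of length 2: positions 0,1,… shift by +7, +6, then the pattern repeats.
On pastel: p+7=w, a+6=g, s+7=z, t+6=z, e+7=l, l+6=r.

wgzzlr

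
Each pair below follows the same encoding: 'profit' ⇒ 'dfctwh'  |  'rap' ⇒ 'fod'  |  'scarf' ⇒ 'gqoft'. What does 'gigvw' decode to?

Compare letters: p→d is +14, r→f is +14, o→c is +14 — a constant shift. This is a Caesar cipher with shift 14.
Undoing it on gigvw: g−14=s, i−14=u, g−14=s, v−14=h, w−14=i.

sushi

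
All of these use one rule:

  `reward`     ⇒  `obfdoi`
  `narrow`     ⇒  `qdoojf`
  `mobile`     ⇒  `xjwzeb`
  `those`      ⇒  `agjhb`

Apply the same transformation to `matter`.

xdaabo

Treating letters as 0–25, the rule is x ↦ 19x + 3 (mod 26).
On matter: m(12)→19·12+3≡23=x; a(0)→19·0+3≡3=d; t(19)→19·19+3≡0=a; t(19)→19·19+3≡0=a; e(4)→19·4+3≡1=b; r(17)→19·17+3≡14=o (all mod 26).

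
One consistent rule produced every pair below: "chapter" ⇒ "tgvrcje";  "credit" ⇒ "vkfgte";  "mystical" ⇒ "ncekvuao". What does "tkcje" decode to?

chair

The word is reversed, then every letter is shifted forward by 2.
Undoing it on tkcje: shift back: t−2=r, k−2=i, c−2=a, j−2=h, e−2=c → riahc; then reverse → chair.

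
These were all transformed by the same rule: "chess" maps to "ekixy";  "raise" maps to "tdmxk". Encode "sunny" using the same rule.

uxrse

In chess: c→e is +2, h→k is +3, e→i is +4, s→x is +5 — the shift increases by 1 each position. Each letter shifts forward by (position + 2), i.e. 2, 3, 4, … — the shift grows by one for each successive letter.
For sunny: s+2=u, u+3=x, n+4=r, n+5=s, y+6=e.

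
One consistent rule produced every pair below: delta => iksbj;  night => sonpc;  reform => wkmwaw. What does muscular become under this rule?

razkdvld

In delta: d→i is +5, e→k is +6, l→s is +7, t→b is +8 — the shift increases by 1 each position. The shift increases by 1 at each position, starting from +5: 5, 6, 7, ….
On muscular: m+5=r, u+6=a, s+7=z, c+8=k, u+9=d, l+10=v, a+11=l, r+12=d.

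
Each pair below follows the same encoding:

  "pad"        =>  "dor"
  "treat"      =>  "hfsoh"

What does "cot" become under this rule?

qch

Compare letters: p→d is +14, a→o is +14, d→r is +14 — a constant shift. Each letter is shifted forward by 14 in the alphabet (a Caesar shift of +14).
Applying it to cot: c+14=q, o+14=c, t+14=h.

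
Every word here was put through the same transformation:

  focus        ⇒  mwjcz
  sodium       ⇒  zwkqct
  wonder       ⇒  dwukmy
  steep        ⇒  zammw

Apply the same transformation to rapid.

yiwqk

The shift depends on letter class: consonant f→m is +7, but vowel o→w is +8. The rule splits by letter class: vowels +8, consonants +7.
For rapid: r(cons)+7=y, a(vowel)+8=i, p(cons)+7=w, i(vowel)+8=q, d(cons)+7=k.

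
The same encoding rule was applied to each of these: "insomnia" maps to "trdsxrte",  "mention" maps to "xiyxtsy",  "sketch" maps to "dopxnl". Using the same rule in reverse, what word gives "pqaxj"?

empty

Shifts by position in insomnia: pos 0: i→t (+11), pos 1: n→r (+4), pos 2: s→d (+11), pos 3: o→s (+4) — repeating every 2. A repeating key of period 2 is used — shifts +11, +4 over and over.
Decoding pqaxj: p−11=e, q−4=m, a−11=p, x−4=t, j−11=y.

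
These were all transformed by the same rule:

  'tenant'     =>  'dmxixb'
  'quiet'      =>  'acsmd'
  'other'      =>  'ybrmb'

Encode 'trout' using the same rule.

It's a Vigenère-style cipher with numeric key [10,8]: position i shifts by key[i mod 2].
Applying it to trout: t+10=d, r+8=z, o+10=y, u+8=c, t+10=d.

dzycd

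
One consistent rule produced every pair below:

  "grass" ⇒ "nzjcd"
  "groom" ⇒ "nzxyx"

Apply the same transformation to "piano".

Letter i (0-indexed) is shifted by i+7, so successive shifts are 7, 8, 9, ….
For piano: p+7=w, i+8=q, a+9=j, n+10=x, o+11=z.

wqjxz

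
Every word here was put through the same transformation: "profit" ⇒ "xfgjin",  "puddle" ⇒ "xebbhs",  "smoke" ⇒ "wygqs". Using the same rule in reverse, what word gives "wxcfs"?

spare

p(15)→x(23) and r(17)→f(5) fit y≡17x+2 (mod 26); the inverse of 17 mod 26 is 23. Treating letters as 0–25, the rule is x ↦ 17x + 2 (mod 26).
Decoding wxcfs: w(22)→23·(22−2)≡18=s; x(23)→23·(23−2)≡15=p; c(2)→23·(2−2)≡0=a; f(5)→23·(5−2)≡17=r; s(18)→23·(18−2)≡4=e (all mod 26).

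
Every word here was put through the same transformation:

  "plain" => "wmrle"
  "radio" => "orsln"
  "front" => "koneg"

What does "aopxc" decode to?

Each letter's alphabet position (a=0..z=25) is mapped through 9·x+17 mod 26 — an affine cipher.
Reversing it on aopxc: a(0)→3·(0−17)≡1=b; o(14)→3·(14−17)≡17=r; p(15)→3·(15−17)≡20=u; x(23)→3·(23−17)≡18=s; c(2)→3·(2−17)≡7=h (all mod 26).

brush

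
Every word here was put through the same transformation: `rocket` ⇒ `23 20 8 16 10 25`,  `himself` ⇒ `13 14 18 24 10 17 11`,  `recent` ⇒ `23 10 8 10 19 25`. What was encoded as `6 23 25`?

r is letter #18 and maps to 23: an offset of 5. Letters become their 1-based position plus 5 (so a→6, b→7, …).
Reversing it on 6 23 25: 6→(6−5)÷1=1=a, 23→(23−5)÷1=18=r, 25→(25−5)÷1=20=t.

art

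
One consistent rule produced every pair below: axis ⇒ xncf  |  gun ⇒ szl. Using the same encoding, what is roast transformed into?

yxftw

Two steps: reverse the string, then apply a Caesar shift of +5.
For roast: reverse → tsaor; then shift: t+5=y, s+5=x, a+5=f, o+5=t, r+5=w.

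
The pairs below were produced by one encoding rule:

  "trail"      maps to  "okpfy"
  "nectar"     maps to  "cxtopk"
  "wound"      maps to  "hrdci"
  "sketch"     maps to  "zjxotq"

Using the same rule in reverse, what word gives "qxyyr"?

t(19)→o(14) and r(17)→k(10) fit y≡15x+15 (mod 26); the inverse of 15 mod 26 is 7. Each letter's alphabet position (a=0..z=25) is mapped through 15·x+15 mod 26 — an affine cipher.
Reversing it on qxyyr: q(16)→7·(16−15)≡7=h; x(23)→7·(23−15)≡4=e; y(24)→7·(24−15)≡11=l; y(24)→7·(24−15)≡11=l; r(17)→7·(17−15)≡14=o (all mod 26).

hello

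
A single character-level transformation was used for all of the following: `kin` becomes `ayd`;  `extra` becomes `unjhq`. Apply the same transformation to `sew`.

Every letter moves 16 places later in the alphabet, wrapping around z→a.
Applying it to sew: s+16=i, e+16=u, w+16=m.

ium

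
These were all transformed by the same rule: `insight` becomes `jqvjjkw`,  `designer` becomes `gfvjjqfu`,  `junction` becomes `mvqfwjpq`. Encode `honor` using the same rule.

kpqpu

The shift depends on letter class: consonant n→q is +3, but vowel i→j is +1. Vowels shift forward by 1 and consonants shift forward by 3.
On honor: h(cons)+3=k, o(vowel)+1=p, n(cons)+3=q, o(vowel)+1=p, r(cons)+3=u.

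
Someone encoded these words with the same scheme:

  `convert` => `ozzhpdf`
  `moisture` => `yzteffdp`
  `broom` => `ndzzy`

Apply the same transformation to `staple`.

The shift depends on letter class: consonant c→o is +12, but vowel o→z is +11. Two shifts are in play — +11 for a/e/i/o/u, +12 for every other letter.
Applying it to staple: s(cons)+12=e, t(cons)+12=f, a(vowel)+11=l, p(cons)+12=b, l(cons)+12=x, e(vowel)+11=p.

eflbxp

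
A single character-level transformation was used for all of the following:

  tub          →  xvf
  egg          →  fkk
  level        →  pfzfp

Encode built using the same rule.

The shift depends on letter class: consonant t→x is +4, but vowel u→v is +1. Vowels shift forward by 1 and consonants shift forward by 4.
Applying it to built: b(cons)+4=f, u(vowel)+1=v, i(vowel)+1=j, l(cons)+4=p, t(cons)+4=x.

fvjpx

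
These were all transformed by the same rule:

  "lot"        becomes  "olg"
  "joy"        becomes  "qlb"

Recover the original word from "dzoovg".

Each pair mirrors across the alphabet (l↔o, o↔l, t↔g): positions sum to 25. Letters are reflected about the middle of the alphabet (position → 25−position): Atbash.
Decoding dzoovg: d↔w, z↔a, o↔l, o↔l, v↔e, g↔t.

wallet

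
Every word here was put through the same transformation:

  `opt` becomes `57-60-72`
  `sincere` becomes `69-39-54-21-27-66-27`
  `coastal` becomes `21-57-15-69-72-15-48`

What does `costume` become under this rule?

o(#15)→57 and p(#16)→60: differences scale by 3, so n = 3·pos + 12. Each letter becomes 3×(its alphabet position, a=1..z=26) + 12.
For costume: c=3→21, o=15→57, s=19→69, t=20→72, u=21→75, m=13→51, e=5→27.

21-57-69-72-75-51-27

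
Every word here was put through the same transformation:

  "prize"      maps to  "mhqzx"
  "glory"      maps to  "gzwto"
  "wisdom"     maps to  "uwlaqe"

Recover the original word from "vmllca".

sudden

The output letters match the input read backwards, each shifted +8: prize reversed is ezirp. Two steps: reverse the string, then apply a Caesar shift of +8.
Reversing it on vmllca: shift back: v−8=n, m−8=e, l−8=d, l−8=d, c−8=u, a−8=s → neddus; then reverse → sudden.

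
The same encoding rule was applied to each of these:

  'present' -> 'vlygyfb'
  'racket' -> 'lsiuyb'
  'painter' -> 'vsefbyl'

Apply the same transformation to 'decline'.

dyipefy

p(15)→v(21) and r(17)→l(11) fit y≡21x+18 (mod 26); the inverse of 21 mod 26 is 5. Treating letters as 0–25, the rule is x ↦ 21x + 18 (mod 26).
For decline: d(3)→21·3+18≡3=d; e(4)→21·4+18≡24=y; c(2)→21·2+18≡8=i; l(11)→21·11+18≡15=p; i(8)→21·8+18≡4=e; n(13)→21·13+18≡5=f; e(4)→21·4+18≡24=y (all mod 26).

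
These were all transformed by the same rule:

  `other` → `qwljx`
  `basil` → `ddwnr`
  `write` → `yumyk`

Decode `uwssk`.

stone

In other: o→q is +2, t→w is +3, h→l is +4, e→j is +5 — the shift increases by 1 each position. Each letter shifts forward by (position + 2), i.e. 2, 3, 4, … — the shift grows by one for each successive letter.
Decoding uwssk: u−2=s, w−3=t, s−4=o, s−5=n, k−6=e.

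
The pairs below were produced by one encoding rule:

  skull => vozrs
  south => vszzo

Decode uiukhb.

In skull: s→v is +3, k→o is +4, u→z is +5, l→r is +6 — the shift increases by 1 each position. Each letter shifts forward by (position + 3), i.e. 3, 4, 5, … — the shift grows by one for each successive letter.
Undoing it on uiukhb: u−3=r, i−4=e, u−5=p, k−6=e, h−7=a, b−8=t.

repeat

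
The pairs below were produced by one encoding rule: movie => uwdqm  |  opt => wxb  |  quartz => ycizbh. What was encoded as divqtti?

Compare letters: m→u is +8, o→w is +8, v→d is +8 — a constant shift. It's a constant shift of +8 (ROT8).
Decoding divqtti: d−8=v, i−8=a, v−8=n, q−8=i, t−8=l, t−8=l, i−8=a.

vanilla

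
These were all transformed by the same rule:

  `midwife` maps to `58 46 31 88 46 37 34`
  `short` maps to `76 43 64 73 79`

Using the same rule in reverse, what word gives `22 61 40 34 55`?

angel

The formula is n = 3×(alphabet index, a=1) + 19.
Decoding 22 61 40 34 55: 22→(22−19)÷3=1=a, 61→(61−19)÷3=14=n, 40→(40−19)÷3=7=g, 34→(34−19)÷3=5=e, 55→(55−19)÷3=12=l.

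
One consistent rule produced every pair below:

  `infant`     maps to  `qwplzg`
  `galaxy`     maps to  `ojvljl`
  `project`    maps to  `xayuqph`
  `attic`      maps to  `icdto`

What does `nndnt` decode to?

fetch

In infant: i→q is +8, n→w is +9, f→p is +10, a→l is +11 — the shift increases by 1 each position. Letter i (0-indexed) is shifted by i+8, so successive shifts are 8, 9, 10, ….
Decoding nndnt: n−8=f, n−9=e, d−10=t, n−11=c, t−12=h.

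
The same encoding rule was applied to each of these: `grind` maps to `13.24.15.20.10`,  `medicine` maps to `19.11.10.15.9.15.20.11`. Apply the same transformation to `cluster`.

Letters become their 1-based position plus 6 (so a→7, b→8, …).
For cluster: c=3→9, l=12→18, u=21→27, s=19→25, t=20→26, e=5→11, r=18→24.

9.18.27.25.26.11.24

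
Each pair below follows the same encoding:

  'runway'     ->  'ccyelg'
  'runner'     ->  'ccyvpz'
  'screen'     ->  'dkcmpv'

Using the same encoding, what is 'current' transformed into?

Shifts by position in runway: pos 0: r→c (+11), pos 1: u→c (+8), pos 2: n→y (+11), pos 3: w→e (+8) — repeating every 2. It's a Vigenère-style cipher with numeric key [11,8]: position i shifts by key[i mod 2].
For current: c+11=n, u+8=c, r+11=c, r+8=z, e+11=p, n+8=v, t+11=e.

ncczpve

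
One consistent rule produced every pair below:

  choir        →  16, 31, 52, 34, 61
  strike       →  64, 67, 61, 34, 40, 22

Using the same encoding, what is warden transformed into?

76, 10, 61, 19, 22, 49

c(#3)→16 and h(#8)→31: differences scale by 3, so n = 3·pos + 7. The formula is n = 3×(alphabet index, a=1) + 7.
For warden: w=23→76, a=1→10, r=18→61, d=4→19, e=5→22, n=14→49.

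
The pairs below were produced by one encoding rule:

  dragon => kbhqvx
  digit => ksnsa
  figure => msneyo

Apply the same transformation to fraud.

mbhek

Shifts by position in dragon: pos 0: d→k (+7), pos 1: r→b (+10), pos 2: a→h (+7), pos 3: g→q (+10) — repeating every 2. It's a Vigenère-style cipher with numeric key [7,10]: position i shifts by key[i mod 2].
For fraud: f+7=m, r+10=b, a+7=h, u+10=e, d+7=k.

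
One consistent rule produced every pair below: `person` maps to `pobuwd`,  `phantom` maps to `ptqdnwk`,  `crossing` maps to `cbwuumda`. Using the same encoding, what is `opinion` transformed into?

p(15)→p(15) and e(4)→o(14) fit y≡19x+16 (mod 26); the inverse of 19 mod 26 is 11. Treating letters as 0–25, the rule is x ↦ 19x + 16 (mod 26).
On opinion: o(14)→19·14+16≡22=w; p(15)→19·15+16≡15=p; i(8)→19·8+16≡12=m; n(13)→19·13+16≡3=d; i(8)→19·8+16≡12=m; o(14)→19·14+16≡22=w; n(13)→19·13+16≡3=d (all mod 26).

wpmdmwd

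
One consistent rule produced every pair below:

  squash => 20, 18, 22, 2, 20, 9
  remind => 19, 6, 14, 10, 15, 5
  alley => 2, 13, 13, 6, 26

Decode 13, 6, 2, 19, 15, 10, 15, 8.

s is letter #19 and maps to 20: an offset of 1. Each letter is replaced by its alphabet position (a=1..z=26) + 1.
Decoding 13, 6, 2, 19, 15, 10, 15, 8: 13→(13−1)÷1=12=l, 6→(6−1)÷1=5=e, 2→(2−1)÷1=1=a, 19→(19−1)÷1=18=r, 15→(15−1)÷1=14=n, 10→(10−1)÷1=9=i, 15→(15−1)÷1=14=n, 8→(8−1)÷1=7=g.

learning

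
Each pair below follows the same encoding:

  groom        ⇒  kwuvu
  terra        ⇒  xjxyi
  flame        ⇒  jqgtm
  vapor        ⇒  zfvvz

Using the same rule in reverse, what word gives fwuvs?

In groom: g→k is +4, r→w is +5, o→u is +6, o→v is +7 — the shift increases by 1 each position. The shift increases by 1 at each position, starting from +4: 4, 5, 6, ….
Decoding fwuvs: f−4=b, w−5=r, u−6=o, v−7=o, s−8=k.

brook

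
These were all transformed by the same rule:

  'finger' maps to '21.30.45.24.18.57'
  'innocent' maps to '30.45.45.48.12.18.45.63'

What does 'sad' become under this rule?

f(#6)→21 and i(#9)→30: differences scale by 3, so n = 3·pos + 3. With a=1..z=26, the number is 3·pos + 3.
For sad: s=19→60, a=1→6, d=4→15.

60.6.15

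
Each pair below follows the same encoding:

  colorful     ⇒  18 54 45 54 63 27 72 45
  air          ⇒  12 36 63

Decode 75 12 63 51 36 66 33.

varnish

c(#3)→18 and o(#15)→54: differences scale by 3, so n = 3·pos + 9. The formula is n = 3×(alphabet index, a=1) + 9.
Reversing it on 75 12 63 51 36 66 33: 75→(75−9)÷3=22=v, 12→(12−9)÷3=1=a, 63→(63−9)÷3=18=r, 51→(51−9)÷3=14=n, 36→(36−9)÷3=9=i, 66→(66−9)÷3=19=s, 33→(33−9)÷3=8=h.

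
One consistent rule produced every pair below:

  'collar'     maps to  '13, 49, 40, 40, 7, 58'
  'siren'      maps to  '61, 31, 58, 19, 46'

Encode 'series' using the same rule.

c(#3)→13 and o(#15)→49: differences scale by 3, so n = 3·pos + 4. Each letter becomes 3×(its alphabet position, a=1..z=26) + 4.
For series: s=19→61, e=5→19, r=18→58, i=9→31, e=5→19, s=19→61.

61, 19, 58, 31, 19, 61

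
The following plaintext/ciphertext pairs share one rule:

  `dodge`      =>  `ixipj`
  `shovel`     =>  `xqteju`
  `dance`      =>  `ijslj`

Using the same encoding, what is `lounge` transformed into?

Shifts by position in dodge: pos 0: d→i (+5), pos 1: o→x (+9), pos 2: d→i (+5), pos 3: g→p (+9) — repeating every 2. A repeating key of period 2 is used — shifts +5, +9 over and over.
On lounge: l+5=q, o+9=x, u+5=z, n+9=w, g+5=l, e+9=n.

qxzwln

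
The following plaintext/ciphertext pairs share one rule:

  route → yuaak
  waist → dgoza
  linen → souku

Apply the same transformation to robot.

yuiua

The shift depends on letter class: consonant r→y is +7, but vowel o→u is +6. Two shifts are in play — +6 for a/e/i/o/u, +7 for every other letter.
Applying it to robot: r(cons)+7=y, o(vowel)+6=u, b(cons)+7=i, o(vowel)+6=u, t(cons)+7=a.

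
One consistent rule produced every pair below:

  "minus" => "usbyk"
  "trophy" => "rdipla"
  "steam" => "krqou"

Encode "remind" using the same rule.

dqusbj

m(12)→u(20) and i(8)→s(18) fit y≡7x+14 (mod 26); the inverse of 7 mod 26 is 15. Treating letters as 0–25, the rule is x ↦ 7x + 14 (mod 26).
Applying it to remind: r(17)→7·17+14≡3=d; e(4)→7·4+14≡16=q; m(12)→7·12+14≡20=u; i(8)→7·8+14≡18=s; n(13)→7·13+14≡1=b; d(3)→7·3+14≡9=j (all mod 26).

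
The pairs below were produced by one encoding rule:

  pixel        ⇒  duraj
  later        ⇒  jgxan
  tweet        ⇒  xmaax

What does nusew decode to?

risky

p(15)→d(3) and i(8)→u(20) fit y≡5x+6 (mod 26); the inverse of 5 mod 26 is 21. Treating letters as 0–25, the rule is x ↦ 5x + 6 (mod 26).
Decoding nusew: n(13)→21·(13−6)≡17=r; u(20)→21·(20−6)≡8=i; s(18)→21·(18−6)≡18=s; e(4)→21·(4−6)≡10=k; w(22)→21·(22−6)≡24=y (all mod 26).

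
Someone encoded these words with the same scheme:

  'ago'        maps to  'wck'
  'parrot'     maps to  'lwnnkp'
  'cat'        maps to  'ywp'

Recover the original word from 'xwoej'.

Compare letters: a→w is +22, g→c is +22, o→k is +22 — a constant shift. Each letter is shifted forward by 22 in the alphabet (a Caesar shift of +22).
Reversing it on xwoej: x−22=b, w−22=a, o−22=s, e−22=i, j−22=n.

basin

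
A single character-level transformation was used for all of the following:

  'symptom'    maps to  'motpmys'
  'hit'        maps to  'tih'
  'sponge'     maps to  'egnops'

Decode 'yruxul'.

luxury

The output letters match the input read backwards: symptom reversed is motpmys. The word is simply reversed.
Reversing it on yruxul: then reverse → luxury.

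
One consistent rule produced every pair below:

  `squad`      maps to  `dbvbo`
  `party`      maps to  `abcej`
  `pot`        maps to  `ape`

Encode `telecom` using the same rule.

The shift depends on letter class: consonant s→d is +11, but vowel u→v is +1. Vowels shift forward by 1 and consonants shift forward by 11.
Applying it to telecom: t(cons)+11=e, e(vowel)+1=f, l(cons)+11=w, e(vowel)+1=f, c(cons)+11=n, o(vowel)+1=p, m(cons)+11=x.

efwfnpx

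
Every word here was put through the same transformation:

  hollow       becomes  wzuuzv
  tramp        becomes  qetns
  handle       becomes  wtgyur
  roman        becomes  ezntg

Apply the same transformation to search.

h(7)→w(22) and o(14)→z(25) fit y≡19x+19 (mod 26); the inverse of 19 mod 26 is 11. Each letter's alphabet position (a=0..z=25) is mapped through 19·x+19 mod 26 — an affine cipher.
Applying it to search: s(18)→19·18+19≡23=x; e(4)→19·4+19≡17=r; a(0)→19·0+19≡19=t; r(17)→19·17+19≡4=e; c(2)→19·2+19≡5=f; h(7)→19·7+19≡22=w (all mod 26).

xrtefw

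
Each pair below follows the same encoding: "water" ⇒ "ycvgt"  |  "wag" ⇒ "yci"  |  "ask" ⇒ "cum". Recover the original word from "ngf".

Every letter moves 2 places later in the alphabet, wrapping around z→a.
Undoing it on ngf: n−2=l, g−2=e, f−2=d.

led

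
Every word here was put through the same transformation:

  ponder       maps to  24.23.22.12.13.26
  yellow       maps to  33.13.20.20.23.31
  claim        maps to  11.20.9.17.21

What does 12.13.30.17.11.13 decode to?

Letters become their 1-based position plus 8 (so a→9, b→10, …).
Reversing it on 12.13.30.17.11.13: 12→(12−8)÷1=4=d, 13→(13−8)÷1=5=e, 30→(30−8)÷1=22=v, 17→(17−8)÷1=9=i, 11→(11−8)÷1=3=c, 13→(13−8)÷1=5=e.

device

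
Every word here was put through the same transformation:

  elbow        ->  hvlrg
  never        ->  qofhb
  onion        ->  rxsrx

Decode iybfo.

force

Shifts by position in elbow: pos 0: e→h (+3), pos 1: l→v (+10), pos 2: b→l (+10), pos 3: o→r (+3), pos 4: w→g (+10) — repeating every 3. The shifts repeat in a cycle of length 3: positions 0,1,… shift by +3, +10, +10, then the pattern repeats.
Undoing it on iybfo: i−3=f, y−10=o, b−10=r, f−3=c, o−10=e.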